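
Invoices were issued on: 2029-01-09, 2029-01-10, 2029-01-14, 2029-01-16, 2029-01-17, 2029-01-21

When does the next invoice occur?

Gaps: 1, 4, 2, 1, 4 days — not constant, but cyclic with period 3.
The events fall on every Tuesday, Wednesday and Sunday.
The following Tuesday is 2029-01-23.

2029-01-23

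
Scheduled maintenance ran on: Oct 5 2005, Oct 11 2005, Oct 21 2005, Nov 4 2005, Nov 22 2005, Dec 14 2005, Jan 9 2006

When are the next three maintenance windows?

Gaps: 6, 10, 14, 18, 22, 26 days — each gap is 4 larger than the previous one.
Next gap: 30 days. Jan 9 2006 + 30 days = Feb 8 2006.
Next gap: 34 days. Feb 8 2006 + 34 days = Mar 14 2006.
Next gap: 38 days. Mar 14 2006 + 38 days = Apr 21 2006.

Feb 8 2006, Mar 14 2006, Apr 21 2006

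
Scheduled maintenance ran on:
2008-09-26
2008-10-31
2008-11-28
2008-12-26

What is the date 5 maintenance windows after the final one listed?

2009-05-29

These are Fridays with 35, 28, 28-day gaps.
Each is the final Friday of its month — 2008-10-31 is past the 28th, so '4th Friday' doesn't fit.
January 2009 ends with Friday 2009-01-30.
Last Friday of February 2009: 2009-02-27.
March 2009 ends with Friday 2009-03-27.
April 2009 ends with Friday 2009-04-24.
Last Friday of May 2009: 2009-05-29.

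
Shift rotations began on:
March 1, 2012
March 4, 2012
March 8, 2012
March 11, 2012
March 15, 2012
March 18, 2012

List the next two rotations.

The gap pattern 3, 4, 3, 4, 3 repeats every 2 events.
These are the Thursdays and Sundays of each week.
Next Thursday: March 22, 2012.
Next Sunday: March 25, 2012.

March 22, 2012; March 25, 2012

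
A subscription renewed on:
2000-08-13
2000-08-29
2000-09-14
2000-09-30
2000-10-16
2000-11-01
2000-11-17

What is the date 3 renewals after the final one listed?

The spacing is 16, 16, 16, 16, 16, 16 days — always 16 days.
2000-11-17 + 16 days = 2000-12-03.
2000-12-03 + 16 days = 2000-12-19.
2000-12-19 + 16 days = 2001-01-04.

2001-01-04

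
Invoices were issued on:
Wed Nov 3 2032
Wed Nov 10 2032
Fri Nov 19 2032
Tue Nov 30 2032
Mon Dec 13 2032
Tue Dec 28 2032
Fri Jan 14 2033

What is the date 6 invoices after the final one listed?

The spacing grows by 2 each time: 7, 9, 11, 13, 15, 17 days.
Next gap: 19 days. Fri Jan 14 2033 + 19 days = Wed Feb 2 2033.
Next gap: 21 days. Wed Feb 2 2033 + 21 days = Wed Feb 23 2033.
Next gap: 23 days. Wed Feb 23 2033 + 23 days = Fri Mar 18 2033.
Next gap: 25 days. Fri Mar 18 2033 + 25 days = Tue Apr 12 2033.
Next gap: 27 days. Tue Apr 12 2033 + 27 days = Mon May 9 2033.
Next gap: 29 days. Mon May 9 2033 + 29 days = Tue Jun 7 2033.

Tue Jun 7 2033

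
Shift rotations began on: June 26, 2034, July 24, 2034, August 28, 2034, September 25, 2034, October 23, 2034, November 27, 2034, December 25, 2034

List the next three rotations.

January 22, 2035; February 26, 2035; March 26, 2035

These are Mondays at 28- or 35-day spacing (28, 35, 28, 28, 35, 28).
The pattern: 4th Monday of the month.
4th Monday of January 2035: January 22, 2035.
4th Monday of February 2035: February 26, 2035.
March 2035 — 4th Monday is March 26, 2035.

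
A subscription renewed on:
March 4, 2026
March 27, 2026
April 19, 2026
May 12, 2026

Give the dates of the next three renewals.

Every event comes 23 days after the last (23, 23, 23).
May 12, 2026 + 23 days = June 4, 2026.
June 4, 2026 + 23 days = June 27, 2026.
June 27, 2026 + 23 days = July 20, 2026.

June 4, 2026; June 27, 2026; July 20, 2026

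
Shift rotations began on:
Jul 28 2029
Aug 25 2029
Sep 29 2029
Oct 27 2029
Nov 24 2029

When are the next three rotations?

Dec 29 2029, Jan 26 2030, Feb 23 2030

All Saturdays; the gaps (28, 35, 28, 28) vary with month length.
This is the last Saturday of each month.
Last Saturday of December 2029: Dec 29 2029.
Last Saturday of January 2030: Jan 26 2030.
Last Saturday of February 2030: Feb 23 2030.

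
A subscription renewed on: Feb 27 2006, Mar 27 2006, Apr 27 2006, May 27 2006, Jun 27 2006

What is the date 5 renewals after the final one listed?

Each date is the 27th; the gaps (28, 31, 30, 31) track the month lengths.
The rule is the 27th of each month.
Next: July 2006 → Jul 27 2006.
August 2006: Aug 27 2006.
Next: September 2006 → Sep 27 2006.
October 2006: Oct 27 2006.
November 2006: Nov 27 2006.

Nov 27 2006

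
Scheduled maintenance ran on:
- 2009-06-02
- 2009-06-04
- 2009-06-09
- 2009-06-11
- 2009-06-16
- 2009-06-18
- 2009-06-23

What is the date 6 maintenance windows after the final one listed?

2009-07-14

Every event lands on a Tuesday or Thursday (gaps cycle 2, 5, 2, 5, 2, 5).
So the schedule is: every Tuesday and Thursday.
The following Thursday is 2009-06-25.
The following Tuesday is 2009-06-30.
The following Thursday is 2009-07-02.
The following Tuesday is 2009-07-07.
Next Thursday: 2009-07-09.
The following Tuesday is 2009-07-14.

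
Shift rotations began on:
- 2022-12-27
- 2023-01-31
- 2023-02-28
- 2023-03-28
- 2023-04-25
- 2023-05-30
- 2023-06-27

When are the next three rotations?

Every date is a Tuesday; gaps 35, 28, 28, 28, 35, 28 days.
Each is the last Tuesday of its month (at least one falls on the 29th or later, ruling out '4th Tuesday').
July 2023 ends with Tuesday 2023-07-25.
Last Tuesday of August 2023: 2023-08-29.
Last Tuesday of September 2023: 2023-09-26.

2023-07-25, 2023-08-29, 2023-09-26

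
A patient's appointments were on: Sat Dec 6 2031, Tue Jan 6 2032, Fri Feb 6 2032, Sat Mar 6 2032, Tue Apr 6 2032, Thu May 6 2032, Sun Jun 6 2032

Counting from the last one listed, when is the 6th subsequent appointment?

Mon Dec 6 2032

The day-of-month is always 6 (31, 31, 29, 31, 30, 31 days between events).
So this recurs on the 6th of each month.
July 2032: Tue Jul 6 2032.
Next: August 2032 → Fri Aug 6 2032.
Next: September 2032 → Mon Sep 6 2032.
October 2032: Wed Oct 6 2032.
November 2032: Sat Nov 6 2032.
Next: December 2032 → Mon Dec 6 2032.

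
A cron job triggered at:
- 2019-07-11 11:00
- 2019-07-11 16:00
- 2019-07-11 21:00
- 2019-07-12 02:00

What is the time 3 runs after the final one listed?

Spacing: 5, 5, 5 h — constant 5 h.
2019-07-12 02:00 + 5 h = 2019-07-12 07:00.
2019-07-12 07:00 + 5 h = 2019-07-12 12:00.
2019-07-12 12:00 + 5 h = 2019-07-12 17:00.

2019-07-12 17:00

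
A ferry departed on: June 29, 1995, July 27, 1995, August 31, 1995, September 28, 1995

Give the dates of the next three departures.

October 26, 1995; November 30, 1995; December 28, 1995

These are Thursdays with 28, 35, 28-day gaps.
Each is the final Thursday of its month — June 29, 1995 is past the 28th, so '4th Thursday' doesn't fit.
October 1995 ends with Thursday October 26, 1995.
November 1995 ends with Thursday November 30, 1995.
December 1995 ends with Thursday December 28, 1995.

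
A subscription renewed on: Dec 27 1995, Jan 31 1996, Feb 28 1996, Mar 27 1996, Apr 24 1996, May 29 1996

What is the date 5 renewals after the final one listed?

Oct 30 1996

All Wednesdays; the gaps (35, 28, 28, 28, 35) vary with month length.
This is the last Wednesday of each month.
June 1996 ends with Wednesday Jun 26 1996.
July 1996 ends with Wednesday Jul 31 1996.
August 1996 ends with Wednesday Aug 28 1996.
Last Wednesday of September 1996: Sep 25 1996.
October 1996 ends with Wednesday Oct 30 1996.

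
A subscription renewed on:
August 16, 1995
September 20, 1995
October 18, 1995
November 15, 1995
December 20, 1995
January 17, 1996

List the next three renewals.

February 21, 1996; March 20, 1996; April 17, 1996

All dates are Wednesdays, 35, 28, 28, 35, 28 days apart.
Specifically, the 3rd Wednesday of each month.
February 1996 — 3rd Wednesday is February 21, 1996.
March 1996 — 3rd Wednesday is March 20, 1996.
3rd Wednesday of April 1996: April 17, 1996.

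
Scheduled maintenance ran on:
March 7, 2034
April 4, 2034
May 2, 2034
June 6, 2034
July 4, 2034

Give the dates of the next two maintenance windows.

August 1, 2034; September 5, 2034

All dates are Tuesdays, 28, 28, 35, 28 days apart.
Specifically, the 1st Tuesday of each month.
August 2034 — 1st Tuesday is August 1, 2034.
September 2034 — 1st Tuesday is September 5, 2034.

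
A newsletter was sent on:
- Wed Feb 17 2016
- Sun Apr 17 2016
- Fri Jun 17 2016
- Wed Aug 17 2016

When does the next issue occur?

Gaps: 60, 61, 61 days — not constant. Every event is on the 17th of the month.
Pattern: the 17th of every 2 months.
Next: October 2016 → Mon Oct 17 2016.

Mon Oct 17 2016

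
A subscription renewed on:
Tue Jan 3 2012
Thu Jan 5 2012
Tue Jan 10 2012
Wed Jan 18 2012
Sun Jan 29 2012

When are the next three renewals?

Sun Feb 12 2012, Wed Feb 29 2012, Tue Mar 20 2012

Gaps: 2, 5, 8, 11 days — each gap is 3 larger than the previous one.
Next gap: 14 days. Sun Jan 29 2012 + 14 days = Sun Feb 12 2012.
Next gap: 17 days. Sun Feb 12 2012 + 17 days = Wed Feb 29 2012.
Next gap: 20 days. Wed Feb 29 2012 + 20 days = Tue Mar 20 2012.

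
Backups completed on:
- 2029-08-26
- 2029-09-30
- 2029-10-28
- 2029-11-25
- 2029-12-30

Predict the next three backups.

2030-01-27, 2030-02-24, 2030-03-31

These are Sundays with 35, 28, 28, 35-day gaps.
Each is the final Sunday of its month — 2029-09-30 is past the 28th, so '4th Sunday' doesn't fit.
Last Sunday of January 2030: 2030-01-27.
February 2030 ends with Sunday 2030-02-24.
Last Sunday of March 2030: 2030-03-31.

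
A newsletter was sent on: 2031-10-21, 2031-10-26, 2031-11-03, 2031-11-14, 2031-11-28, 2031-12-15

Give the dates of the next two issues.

The spacing grows by 3 each time: 5, 8, 11, 14, 17 days.
Next gap: 20 days. 2031-12-15 + 20 days = 2032-01-04.
Next gap: 23 days. 2032-01-04 + 23 days = 2032-01-27.

2032-01-04, 2032-01-27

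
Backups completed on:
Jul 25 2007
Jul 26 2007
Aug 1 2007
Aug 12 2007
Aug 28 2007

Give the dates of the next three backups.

Gaps: 1, 6, 11, 16 days — each gap is 5 larger than the previous one.
Next gap: 21 days. Aug 28 2007 + 21 days = Sep 18 2007.
Next gap: 26 days. Sep 18 2007 + 26 days = Oct 14 2007.
Next gap: 31 days. Oct 14 2007 + 31 days = Nov 14 2007.

Sep 18 2007, Oct 14 2007, Nov 14 2007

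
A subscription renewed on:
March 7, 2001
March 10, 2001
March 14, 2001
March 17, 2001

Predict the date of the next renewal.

March 21, 2001

Gaps: 3, 4, 3 days — not constant, but cyclic with period 2.
The events fall on every Wednesday and Saturday.
Next Wednesday: March 21, 2001.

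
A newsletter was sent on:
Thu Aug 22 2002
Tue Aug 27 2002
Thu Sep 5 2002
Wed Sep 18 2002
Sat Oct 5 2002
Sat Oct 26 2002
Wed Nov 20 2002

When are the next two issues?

Thu Dec 19 2002, Tue Jan 21 2003

Gaps: 5, 9, 13, 17, 21, 25 days — each gap is 4 larger than the previous one.
Next gap: 29 days. Wed Nov 20 2002 + 29 days = Thu Dec 19 2002.
Next gap: 33 days. Thu Dec 19 2002 + 33 days = Tue Jan 21 2003.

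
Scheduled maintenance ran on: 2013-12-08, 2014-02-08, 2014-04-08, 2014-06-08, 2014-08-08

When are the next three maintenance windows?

2014-10-08, 2014-12-08, 2015-02-08

The day-of-month is always 8 (62, 59, 61, 61 days between events).
So this recurs on the 8th of every 2 months.
Next: October 2014 → 2014-10-08.
Next: December 2014 → 2014-12-08.
Next: February 2015 → 2015-02-08.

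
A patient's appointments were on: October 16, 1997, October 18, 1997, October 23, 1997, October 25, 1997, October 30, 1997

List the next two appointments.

November 1, 1997; November 6, 1997

Every event lands on a Thursday or Saturday (gaps cycle 2, 5, 2, 5).
So the schedule is: every Thursday and Saturday.
Next Saturday: November 1, 1997.
Next Thursday: November 6, 1997.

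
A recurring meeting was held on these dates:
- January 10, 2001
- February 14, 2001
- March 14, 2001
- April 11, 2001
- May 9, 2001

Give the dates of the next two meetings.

All dates are Wednesdays, 35, 28, 28, 28 days apart.
Specifically, the 2nd Wednesday of each month.
June 2001 — 2nd Wednesday is June 13, 2001.
2nd Wednesday of July 2001: July 11, 2001.

June 13, 2001; July 11, 2001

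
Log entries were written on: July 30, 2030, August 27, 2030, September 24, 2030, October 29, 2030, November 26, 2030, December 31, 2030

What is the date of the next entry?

All Tuesdays; the gaps (28, 28, 35, 28, 35) vary with month length.
This is the last Tuesday of each month.
January 2031 ends with Tuesday January 28, 2031.

January 28, 2031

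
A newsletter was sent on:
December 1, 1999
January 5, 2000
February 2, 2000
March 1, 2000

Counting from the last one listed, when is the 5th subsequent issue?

August 2, 2000

All dates are Wednesdays, 35, 28, 28 days apart.
Specifically, the 1st Wednesday of each month.
April 2000 — 1st Wednesday is April 5, 2000.
1st Wednesday of May 2000: May 3, 2000.
June 2000 — 1st Wednesday is June 7, 2000.
July 2000 — 1st Wednesday is July 5, 2000.
1st Wednesday of August 2000: August 2, 2000.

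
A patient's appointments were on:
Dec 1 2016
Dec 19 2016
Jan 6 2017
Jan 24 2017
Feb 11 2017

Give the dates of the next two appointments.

Mar 1 2017, Mar 19 2017

Every event comes 18 days after the last (18, 18, 18, 18).
Feb 11 2017 + 18 days = Mar 1 2017.
Mar 1 2017 + 18 days = Mar 19 2017.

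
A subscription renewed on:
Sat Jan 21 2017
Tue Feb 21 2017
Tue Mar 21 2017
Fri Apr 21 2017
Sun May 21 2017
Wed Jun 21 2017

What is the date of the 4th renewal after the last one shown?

The day-of-month is always 21 (31, 28, 31, 30, 31 days between events).
So this recurs on the 21st of each month.
Next: July 2017 → Fri Jul 21 2017.
Next: August 2017 → Mon Aug 21 2017.
Next: September 2017 → Thu Sep 21 2017.
Next: October 2017 → Sat Oct 21 2017.

Sat Oct 21 2017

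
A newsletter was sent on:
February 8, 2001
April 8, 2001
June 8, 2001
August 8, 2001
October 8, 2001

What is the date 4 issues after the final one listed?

Gaps: 59, 61, 61, 61 days — not constant. Every event is on the 8th of the month.
Pattern: the 8th of every 2 months.
Next: December 2001 → December 8, 2001.
February 2002: February 8, 2002.
Next: April 2002 → April 8, 2002.
Next: June 2002 → June 8, 2002.

June 8, 2002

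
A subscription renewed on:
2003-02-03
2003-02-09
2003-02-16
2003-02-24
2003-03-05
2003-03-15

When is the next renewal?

2003-03-26

Intervals are 6, 7, 8, 9, 10 days — an arithmetic progression with common difference 1.
Next gap: 11 days. 2003-03-15 + 11 days = 2003-03-26.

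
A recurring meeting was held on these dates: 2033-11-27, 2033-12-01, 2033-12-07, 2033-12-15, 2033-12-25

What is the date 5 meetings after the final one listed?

2034-03-15

The spacing grows by 2 each time: 4, 6, 8, 10 days.
Next gap: 12 days. 2033-12-25 + 12 days = 2034-01-06.
Next gap: 14 days. 2034-01-06 + 14 days = 2034-01-20.
Next gap: 16 days. 2034-01-20 + 16 days = 2034-02-05.
Next gap: 18 days. 2034-02-05 + 18 days = 2034-02-23.
Next gap: 20 days. 2034-02-23 + 20 days = 2034-03-15.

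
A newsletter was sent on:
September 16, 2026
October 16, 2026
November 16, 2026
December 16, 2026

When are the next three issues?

The day-of-month is always 16 (30, 31, 30 days between events).
So this recurs on the 16th of each month.
Next: January 2027 → January 16, 2027.
February 2027: February 16, 2027.
March 2027: March 16, 2027.

January 16, 2027; February 16, 2027; March 16, 2027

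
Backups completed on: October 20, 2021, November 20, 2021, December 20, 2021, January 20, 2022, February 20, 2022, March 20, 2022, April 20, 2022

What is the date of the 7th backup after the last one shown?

Gaps: 31, 30, 31, 31, 28, 31 days — not constant. Every event is on the 20th of the month.
Pattern: the 20th of each month.
May 2022: May 20, 2022.
Next: June 2022 → June 20, 2022.
July 2022: July 20, 2022.
Next: August 2022 → August 20, 2022.
September 2022: September 20, 2022.
Next: October 2022 → October 20, 2022.
November 2022: November 20, 2022.

November 20, 2022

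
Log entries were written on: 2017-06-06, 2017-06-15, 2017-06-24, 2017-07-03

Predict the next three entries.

The spacing is 9, 9, 9 days — always 9 days.
2017-07-03 + 9 days = 2017-07-12.
2017-07-12 + 9 days = 2017-07-21.
2017-07-21 + 9 days = 2017-07-30.

2017-07-12, 2017-07-21, 2017-07-30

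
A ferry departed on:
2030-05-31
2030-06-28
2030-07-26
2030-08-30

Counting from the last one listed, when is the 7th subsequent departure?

2031-03-28

Every date is a Friday; gaps 28, 28, 35 days.
Each is the last Friday of its month (at least one falls on the 29th or later, ruling out '4th Friday').
September 2030 ends with Friday 2030-09-27.
Last Friday of October 2030: 2030-10-25.
Last Friday of November 2030: 2030-11-29.
December 2030 ends with Friday 2030-12-27.
January 2031 ends with Friday 2031-01-31.
Last Friday of February 2031: 2031-02-28.
Last Friday of March 2031: 2031-03-28.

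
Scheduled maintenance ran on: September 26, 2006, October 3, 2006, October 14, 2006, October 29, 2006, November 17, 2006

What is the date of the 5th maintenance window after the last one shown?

April 21, 2007

The spacing grows by 4 each time: 7, 11, 15, 19 days.
Next gap: 23 days. November 17, 2006 + 23 days = December 10, 2006.
Next gap: 27 days. December 10, 2006 + 27 days = January 6, 2007.
Next gap: 31 days. January 6, 2007 + 31 days = February 6, 2007.
Next gap: 35 days. February 6, 2007 + 35 days = March 13, 2007.
Next gap: 39 days. March 13, 2007 + 39 days = April 21, 2007.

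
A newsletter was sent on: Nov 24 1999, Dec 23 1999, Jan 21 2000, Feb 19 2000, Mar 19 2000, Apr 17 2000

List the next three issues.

May 16 2000, Jun 14 2000, Jul 13 2000

Every event comes 29 days after the last (29, 29, 29, 29, 29).
Apr 17 2000 + 29 days = May 16 2000.
May 16 2000 + 29 days = Jun 14 2000.
Jun 14 2000 + 29 days = Jul 13 2000.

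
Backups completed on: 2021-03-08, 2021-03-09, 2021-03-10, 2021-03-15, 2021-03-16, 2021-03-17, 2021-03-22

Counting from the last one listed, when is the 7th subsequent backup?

2021-04-06

Gaps: 1, 1, 5, 1, 1, 5 days — not constant, but cyclic with period 3.
The events fall on every Monday, Tuesday and Wednesday.
Next Tuesday: 2021-03-23.
The following Wednesday is 2021-03-24.
The following Monday is 2021-03-29.
Next Tuesday: 2021-03-30.
The following Wednesday is 2021-03-31.
Next Monday: 2021-04-05.
The following Tuesday is 2021-04-06.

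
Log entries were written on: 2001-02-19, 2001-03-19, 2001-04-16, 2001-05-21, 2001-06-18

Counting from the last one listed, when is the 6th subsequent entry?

Gaps: 28, 28, 35, 28 days — a mix of 28 and 35. Every date is a Monday.
Each is the 3rd Monday of its month.
3rd Monday of July 2001: 2001-07-16.
August 2001 — 3rd Monday is 2001-08-20.
September 2001 — 3rd Monday is 2001-09-17.
3rd Monday of October 2001: 2001-10-15.
3rd Monday of November 2001: 2001-11-19.
3rd Monday of December 2001: 2001-12-17.

2001-12-17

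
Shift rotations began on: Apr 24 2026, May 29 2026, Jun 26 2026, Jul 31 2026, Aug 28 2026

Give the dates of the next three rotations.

These are Fridays with 35, 28, 35, 28-day gaps.
Each is the final Friday of its month — May 29 2026 is past the 28th, so '4th Friday' doesn't fit.
Last Friday of September 2026: Sep 25 2026.
October 2026 ends with Friday Oct 30 2026.
Last Friday of November 2026: Nov 27 2026.

Sep 25 2026, Oct 30 2026, Nov 27 2026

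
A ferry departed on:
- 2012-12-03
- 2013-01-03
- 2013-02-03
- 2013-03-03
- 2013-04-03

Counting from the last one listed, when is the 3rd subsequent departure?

2013-07-03

Each date is the 3rd; the gaps (31, 31, 28, 31) track the month lengths.
The rule is the 3rd of each month.
May 2013: 2013-05-03.
Next: June 2013 → 2013-06-03.
Next: July 2013 → 2013-07-03.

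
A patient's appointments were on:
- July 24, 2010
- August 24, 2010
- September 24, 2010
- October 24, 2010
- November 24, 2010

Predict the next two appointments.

December 24, 2010; January 24, 2011

The day-of-month is always 24 (31, 31, 30, 31 days between events).
So this recurs on the 24th of each month.
December 2010: December 24, 2010.
January 2011: January 24, 2011.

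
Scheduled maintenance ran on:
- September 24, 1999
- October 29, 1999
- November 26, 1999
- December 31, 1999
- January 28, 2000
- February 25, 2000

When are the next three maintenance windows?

March 31, 2000; April 28, 2000; May 26, 2000

All Fridays; the gaps (35, 28, 35, 28, 28) vary with month length.
This is the last Friday of each month.
March 2000 ends with Friday March 31, 2000.
Last Friday of April 2000: April 28, 2000.
Last Friday of May 2000: May 26, 2000.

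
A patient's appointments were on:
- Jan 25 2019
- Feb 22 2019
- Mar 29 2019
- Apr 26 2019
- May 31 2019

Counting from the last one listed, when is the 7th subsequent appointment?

Dec 27 2019

All Fridays; the gaps (28, 35, 28, 35) vary with month length.
This is the last Friday of each month.
Last Friday of June 2019: Jun 28 2019.
July 2019 ends with Friday Jul 26 2019.
Last Friday of August 2019: Aug 30 2019.
Last Friday of September 2019: Sep 27 2019.
Last Friday of October 2019: Oct 25 2019.
November 2019 ends with Friday Nov 29 2019.
December 2019 ends with Friday Dec 27 2019.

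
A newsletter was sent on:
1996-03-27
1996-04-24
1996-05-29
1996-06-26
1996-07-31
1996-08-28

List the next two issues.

1996-09-25, 1996-10-30

Every date is a Wednesday; gaps 28, 35, 28, 35, 28 days.
Each is the last Wednesday of its month (at least one falls on the 29th or later, ruling out '4th Wednesday').
Last Wednesday of September 1996: 1996-09-25.
October 1996 ends with Wednesday 1996-10-30.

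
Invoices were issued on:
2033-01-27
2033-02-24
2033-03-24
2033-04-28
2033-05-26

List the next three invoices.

2033-06-23, 2033-07-28, 2033-08-25

Gaps: 28, 28, 35, 28 days — a mix of 28 and 35. Every date is a Thursday.
Each is the 4th Thursday of its month.
June 2033 — 4th Thursday is 2033-06-23.
July 2033 — 4th Thursday is 2033-07-28.
4th Thursday of August 2033: 2033-08-25.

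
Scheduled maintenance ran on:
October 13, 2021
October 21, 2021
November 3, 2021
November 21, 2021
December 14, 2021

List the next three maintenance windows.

January 11, 2022; February 13, 2022; March 23, 2022

The spacing grows by 5 each time: 8, 13, 18, 23 days.
Next gap: 28 days. December 14, 2021 + 28 days = January 11, 2022.
Next gap: 33 days. January 11, 2022 + 33 days = February 13, 2022.
Next gap: 38 days. February 13, 2022 + 38 days = March 23, 2022.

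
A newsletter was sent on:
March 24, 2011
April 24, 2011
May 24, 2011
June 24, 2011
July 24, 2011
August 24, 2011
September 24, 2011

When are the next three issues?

The day-of-month is always 24 (31, 30, 31, 30, 31, 31 days between events).
So this recurs on the 24th of each month.
October 2011: October 24, 2011.
November 2011: November 24, 2011.
December 2011: December 24, 2011.

October 24, 2011; November 24, 2011; December 24, 2011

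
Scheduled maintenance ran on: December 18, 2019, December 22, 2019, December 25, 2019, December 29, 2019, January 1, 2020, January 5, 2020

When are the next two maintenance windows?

Gaps: 4, 3, 4, 3, 4 days — not constant, but cyclic with period 2.
The events fall on every Wednesday and Sunday.
Next Wednesday: January 8, 2020.
Next Sunday: January 12, 2020.

January 8, 2020; January 12, 2020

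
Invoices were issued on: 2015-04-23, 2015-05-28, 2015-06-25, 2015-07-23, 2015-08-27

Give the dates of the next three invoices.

These are Thursdays at 28- or 35-day spacing (35, 28, 28, 35).
The pattern: 4th Thursday of the month.
4th Thursday of September 2015: 2015-09-24.
4th Thursday of October 2015: 2015-10-22.
4th Thursday of November 2015: 2015-11-26.

2015-09-24, 2015-10-22, 2015-11-26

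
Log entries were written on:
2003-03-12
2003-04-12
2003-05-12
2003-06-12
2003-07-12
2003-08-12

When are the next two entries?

2003-09-12, 2003-10-12

The day-of-month is always 12 (31, 30, 31, 30, 31 days between events).
So this recurs on the 12th of each month.
Next: September 2003 → 2003-09-12.
October 2003: 2003-10-12.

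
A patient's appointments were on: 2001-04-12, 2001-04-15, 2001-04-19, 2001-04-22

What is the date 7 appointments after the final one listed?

2001-05-17

Every event lands on a Thursday or Sunday (gaps cycle 3, 4, 3).
So the schedule is: every Thursday and Sunday.
The following Thursday is 2001-04-26.
The following Sunday is 2001-04-29.
Next Thursday: 2001-05-03.
Next Sunday: 2001-05-06.
Next Thursday: 2001-05-10.
The following Sunday is 2001-05-13.
The following Thursday is 2001-05-17.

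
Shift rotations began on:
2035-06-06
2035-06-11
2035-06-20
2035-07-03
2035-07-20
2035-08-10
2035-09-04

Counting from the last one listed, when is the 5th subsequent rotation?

Intervals are 5, 9, 13, 17, 21, 25 days — an arithmetic progression with common difference 4.
Next gap: 29 days. 2035-09-04 + 29 days = 2035-10-03.
Next gap: 33 days. 2035-10-03 + 33 days = 2035-11-05.
Next gap: 37 days. 2035-11-05 + 37 days = 2035-12-12.
Next gap: 41 days. 2035-12-12 + 41 days = 2036-01-22.
Next gap: 45 days. 2036-01-22 + 45 days = 2036-03-07.

2036-03-07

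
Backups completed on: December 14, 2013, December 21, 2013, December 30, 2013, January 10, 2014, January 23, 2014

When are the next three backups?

February 7, 2014; February 24, 2014; March 15, 2014

The spacing grows by 2 each time: 7, 9, 11, 13 days.
Next gap: 15 days. January 23, 2014 + 15 days = February 7, 2014.
Next gap: 17 days. February 7, 2014 + 17 days = February 24, 2014.
Next gap: 19 days. February 24, 2014 + 19 days = March 15, 2014.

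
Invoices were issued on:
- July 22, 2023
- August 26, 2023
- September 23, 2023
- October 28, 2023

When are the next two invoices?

All dates are Saturdays, 35, 28, 35 days apart.
Specifically, the 4th Saturday of each month.
4th Saturday of November 2023: November 25, 2023.
4th Saturday of December 2023: December 23, 2023.

November 25, 2023; December 23, 2023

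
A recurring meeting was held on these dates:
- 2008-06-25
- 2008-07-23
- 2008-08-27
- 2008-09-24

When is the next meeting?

These are Wednesdays at 28- or 35-day spacing (28, 35, 28).
The pattern: 4th Wednesday of the month.
October 2008 — 4th Wednesday is 2008-10-22.

2008-10-22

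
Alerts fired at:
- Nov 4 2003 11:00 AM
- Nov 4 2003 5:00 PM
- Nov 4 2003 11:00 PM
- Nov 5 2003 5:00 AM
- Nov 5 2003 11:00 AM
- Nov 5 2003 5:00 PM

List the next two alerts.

Nov 5 2003 11:00 PM, Nov 6 2003 5:00 AM

Spacing: 6, 6, 6, 6, 6 h — constant 6 h.
Nov 5 2003 5:00 PM + 6 h = Nov 5 2003 11:00 PM.
Nov 5 2003 11:00 PM + 6 h = Nov 6 2003 5:00 AM.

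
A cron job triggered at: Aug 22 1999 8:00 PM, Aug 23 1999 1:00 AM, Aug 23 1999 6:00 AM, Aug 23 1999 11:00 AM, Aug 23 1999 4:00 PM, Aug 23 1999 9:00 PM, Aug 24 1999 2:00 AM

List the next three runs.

Gaps: 5, 5, 5, 5, 5, 5 hours — each event is 5 hours after the previous one.
Aug 24 1999 2:00 AM + 5 h = Aug 24 1999 7:00 AM.
Aug 24 1999 7:00 AM + 5 h = Aug 24 1999 12:00 PM.
Aug 24 1999 12:00 PM + 5 h = Aug 24 1999 5:00 PM.

Aug 24 1999 7:00 AM, Aug 24 1999 12:00 PM, Aug 24 1999 5:00 PM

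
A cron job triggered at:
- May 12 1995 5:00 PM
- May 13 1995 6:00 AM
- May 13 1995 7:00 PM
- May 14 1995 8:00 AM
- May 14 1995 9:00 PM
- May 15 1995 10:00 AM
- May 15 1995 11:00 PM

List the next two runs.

Gaps: 13, 13, 13, 13, 13, 13 hours — each event is 13 hours after the previous one.
May 15 1995 11:00 PM + 13 h = May 16 1995 12:00 PM.
May 16 1995 12:00 PM + 13 h = May 17 1995 1:00 AM.

May 16 1995 12:00 PM, May 17 1995 1:00 AM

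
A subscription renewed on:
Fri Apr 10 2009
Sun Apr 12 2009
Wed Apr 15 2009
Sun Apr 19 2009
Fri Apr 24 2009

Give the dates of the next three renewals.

The spacing grows by 1 each time: 2, 3, 4, 5 days.
Next gap: 6 days. Fri Apr 24 2009 + 6 days = Thu Apr 30 2009.
Next gap: 7 days. Thu Apr 30 2009 + 7 days = Thu May 7 2009.
Next gap: 8 days. Thu May 7 2009 + 8 days = Fri May 15 2009.

Thu Apr 30 2009, Thu May 7 2009, Fri May 15 2009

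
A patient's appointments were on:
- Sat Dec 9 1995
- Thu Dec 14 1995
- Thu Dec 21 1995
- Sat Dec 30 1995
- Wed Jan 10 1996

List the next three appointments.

Gaps: 5, 7, 9, 11 days — each gap is 2 larger than the previous one.
Next gap: 13 days. Wed Jan 10 1996 + 13 days = Tue Jan 23 1996.
Next gap: 15 days. Tue Jan 23 1996 + 15 days = Wed Feb 7 1996.
Next gap: 17 days. Wed Feb 7 1996 + 17 days = Sat Feb 24 1996.

Tue Jan 23 1996, Wed Feb 7 1996, Sat Feb 24 1996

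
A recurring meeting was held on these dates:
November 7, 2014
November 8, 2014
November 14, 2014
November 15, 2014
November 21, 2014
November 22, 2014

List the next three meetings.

November 28, 2014; November 29, 2014; December 5, 2014

Every event lands on a Friday or Saturday (gaps cycle 1, 6, 1, 6, 1).
So the schedule is: every Friday and Saturday.
The following Friday is November 28, 2014.
The following Saturday is November 29, 2014.
The following Friday is December 5, 2014.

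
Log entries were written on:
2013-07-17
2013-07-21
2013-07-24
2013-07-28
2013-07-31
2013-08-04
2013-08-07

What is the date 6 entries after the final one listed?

Gaps: 4, 3, 4, 3, 4, 3 days — not constant, but cyclic with period 2.
The events fall on every Wednesday and Sunday.
Next Sunday: 2013-08-11.
Next Wednesday: 2013-08-14.
The following Sunday is 2013-08-18.
Next Wednesday: 2013-08-21.
The following Sunday is 2013-08-25.
The following Wednesday is 2013-08-28.

2013-08-28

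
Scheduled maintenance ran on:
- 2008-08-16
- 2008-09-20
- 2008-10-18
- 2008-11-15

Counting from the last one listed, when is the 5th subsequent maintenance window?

2009-04-18

Gaps: 35, 28, 28 days — a mix of 28 and 35. Every date is a Saturday.
Each is the 3rd Saturday of its month.
3rd Saturday of December 2008: 2008-12-20.
January 2009 — 3rd Saturday is 2009-01-17.
February 2009 — 3rd Saturday is 2009-02-21.
March 2009 — 3rd Saturday is 2009-03-21.
3rd Saturday of April 2009: 2009-04-18.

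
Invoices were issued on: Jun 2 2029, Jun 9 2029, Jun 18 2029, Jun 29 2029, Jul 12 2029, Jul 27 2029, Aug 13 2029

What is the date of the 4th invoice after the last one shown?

Nov 9 2029

The spacing grows by 2 each time: 7, 9, 11, 13, 15, 17 days.
Next gap: 19 days. Aug 13 2029 + 19 days = Sep 1 2029.
Next gap: 21 days. Sep 1 2029 + 21 days = Sep 22 2029.
Next gap: 23 days. Sep 22 2029 + 23 days = Oct 15 2029.
Next gap: 25 days. Oct 15 2029 + 25 days = Nov 9 2029.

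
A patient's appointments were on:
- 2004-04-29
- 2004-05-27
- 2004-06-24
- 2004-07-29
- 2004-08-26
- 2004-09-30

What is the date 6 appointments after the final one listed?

2005-03-31

All Thursdays; the gaps (28, 28, 35, 28, 35) vary with month length.
This is the last Thursday of each month.
Last Thursday of October 2004: 2004-10-28.
Last Thursday of November 2004: 2004-11-25.
Last Thursday of December 2004: 2004-12-30.
January 2005 ends with Thursday 2005-01-27.
February 2005 ends with Thursday 2005-02-24.
Last Thursday of March 2005: 2005-03-31.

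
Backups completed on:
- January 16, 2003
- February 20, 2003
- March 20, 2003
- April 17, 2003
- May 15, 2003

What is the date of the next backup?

June 19, 2003

Gaps: 35, 28, 28, 28 days — a mix of 28 and 35. Every date is a Thursday.
Each is the 3rd Thursday of its month.
3rd Thursday of June 2003: June 19, 2003.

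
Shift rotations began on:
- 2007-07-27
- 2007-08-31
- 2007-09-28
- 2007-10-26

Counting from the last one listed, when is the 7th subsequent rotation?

These are Fridays with 35, 28, 28-day gaps.
Each is the final Friday of its month — 2007-08-31 is past the 28th, so '4th Friday' doesn't fit.
November 2007 ends with Friday 2007-11-30.
December 2007 ends with Friday 2007-12-28.
January 2008 ends with Friday 2008-01-25.
Last Friday of February 2008: 2008-02-29.
March 2008 ends with Friday 2008-03-28.
April 2008 ends with Friday 2008-04-25.
Last Friday of May 2008: 2008-05-30.

2008-05-30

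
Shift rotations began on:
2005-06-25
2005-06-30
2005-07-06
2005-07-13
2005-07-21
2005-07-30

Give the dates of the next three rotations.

Intervals are 5, 6, 7, 8, 9 days — an arithmetic progression with common difference 1.
Next gap: 10 days. 2005-07-30 + 10 days = 2005-08-09.
Next gap: 11 days. 2005-08-09 + 11 days = 2005-08-20.
Next gap: 12 days. 2005-08-20 + 12 days = 2005-09-01.

2005-08-09, 2005-08-20, 2005-09-01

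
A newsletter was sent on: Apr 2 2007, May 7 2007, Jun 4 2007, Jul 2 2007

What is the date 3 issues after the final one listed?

Oct 1 2007

All dates are Mondays, 35, 28, 28 days apart.
Specifically, the 1st Monday of each month.
1st Monday of August 2007: Aug 6 2007.
1st Monday of September 2007: Sep 3 2007.
1st Monday of October 2007: Oct 1 2007.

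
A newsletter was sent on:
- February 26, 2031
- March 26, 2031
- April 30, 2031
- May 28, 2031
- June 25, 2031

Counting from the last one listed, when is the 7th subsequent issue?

These are Wednesdays with 28, 35, 28, 28-day gaps.
Each is the final Wednesday of its month — April 30, 2031 is past the 28th, so '4th Wednesday' doesn't fit.
Last Wednesday of July 2031: July 30, 2031.
August 2031 ends with Wednesday August 27, 2031.
September 2031 ends with Wednesday September 24, 2031.
October 2031 ends with Wednesday October 29, 2031.
November 2031 ends with Wednesday November 26, 2031.
Last Wednesday of December 2031: December 31, 2031.
January 2032 ends with Wednesday January 28, 2032.

January 28, 2032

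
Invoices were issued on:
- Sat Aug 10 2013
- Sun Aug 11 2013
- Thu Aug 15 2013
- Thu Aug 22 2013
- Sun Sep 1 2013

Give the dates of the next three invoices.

Sat Sep 14 2013, Mon Sep 30 2013, Sat Oct 19 2013

Gaps: 1, 4, 7, 10 days — each gap is 3 larger than the previous one.
Next gap: 13 days. Sun Sep 1 2013 + 13 days = Sat Sep 14 2013.
Next gap: 16 days. Sat Sep 14 2013 + 16 days = Mon Sep 30 2013.
Next gap: 19 days. Mon Sep 30 2013 + 19 days = Sat Oct 19 2013.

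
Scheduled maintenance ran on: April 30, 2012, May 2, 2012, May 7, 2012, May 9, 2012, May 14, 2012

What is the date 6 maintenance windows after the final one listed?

June 4, 2012

The gap pattern 2, 5, 2, 5 repeats every 2 events.
These are the Mondays and Wednesdays of each week.
Next Wednesday: May 16, 2012.
Next Monday: May 21, 2012.
The following Wednesday is May 23, 2012.
The following Monday is May 28, 2012.
The following Wednesday is May 30, 2012.
Next Monday: June 4, 2012.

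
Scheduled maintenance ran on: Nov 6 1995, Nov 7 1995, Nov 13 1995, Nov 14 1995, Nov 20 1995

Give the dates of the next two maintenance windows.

Gaps: 1, 6, 1, 6 days — not constant, but cyclic with period 2.
The events fall on every Monday and Tuesday.
The following Tuesday is Nov 21 1995.
The following Monday is Nov 27 1995.

Nov 21 1995, Nov 27 1995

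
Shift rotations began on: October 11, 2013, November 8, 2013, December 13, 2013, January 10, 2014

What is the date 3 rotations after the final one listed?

Gaps: 28, 35, 28 days — a mix of 28 and 35. Every date is a Friday.
Each is the 2nd Friday of its month.
February 2014 — 2nd Friday is February 14, 2014.
2nd Friday of March 2014: March 14, 2014.
April 2014 — 2nd Friday is April 11, 2014.

April 11, 2014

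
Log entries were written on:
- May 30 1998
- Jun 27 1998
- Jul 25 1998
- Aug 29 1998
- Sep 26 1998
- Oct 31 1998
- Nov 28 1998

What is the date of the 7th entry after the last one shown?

Every date is a Saturday; gaps 28, 28, 35, 28, 35, 28 days.
Each is the last Saturday of its month (at least one falls on the 29th or later, ruling out '4th Saturday').
Last Saturday of December 1998: Dec 26 1998.
January 1999 ends with Saturday Jan 30 1999.
February 1999 ends with Saturday Feb 27 1999.
March 1999 ends with Saturday Mar 27 1999.
Last Saturday of April 1999: Apr 24 1999.
May 1999 ends with Saturday May 29 1999.
Last Saturday of June 1999: Jun 26 1999.

Jun 26 1999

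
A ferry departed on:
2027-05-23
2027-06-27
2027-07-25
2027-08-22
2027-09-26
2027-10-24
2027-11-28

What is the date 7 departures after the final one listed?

All dates are Sundays, 35, 28, 28, 35, 28, 35 days apart.
Specifically, the 4th Sunday of each month.
December 2027 — 4th Sunday is 2027-12-26.
January 2028 — 4th Sunday is 2028-01-23.
4th Sunday of February 2028: 2028-02-27.
4th Sunday of March 2028: 2028-03-26.
4th Sunday of April 2028: 2028-04-23.
May 2028 — 4th Sunday is 2028-05-28.
June 2028 — 4th Sunday is 2028-06-25.

2028-06-25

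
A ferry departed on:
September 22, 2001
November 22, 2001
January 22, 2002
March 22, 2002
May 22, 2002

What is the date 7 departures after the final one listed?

July 22, 2003

Each date is the 22nd; the gaps (61, 61, 59, 61) track the month lengths.
The rule is the 22nd of every 2 months.
July 2002: July 22, 2002.
September 2002: September 22, 2002.
November 2002: November 22, 2002.
Next: January 2003 → January 22, 2003.
Next: March 2003 → March 22, 2003.
Next: May 2003 → May 22, 2003.
July 2003: July 22, 2003.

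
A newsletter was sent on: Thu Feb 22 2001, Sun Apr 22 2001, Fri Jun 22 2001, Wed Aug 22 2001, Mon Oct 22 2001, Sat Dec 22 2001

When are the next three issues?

Fri Feb 22 2002, Mon Apr 22 2002, Sat Jun 22 2002

Gaps: 59, 61, 61, 61, 61 days — not constant. Every event is on the 22nd of the month.
Pattern: the 22nd of every 2 months.
Next: February 2002 → Fri Feb 22 2002.
April 2002: Mon Apr 22 2002.
June 2002: Sat Jun 22 2002.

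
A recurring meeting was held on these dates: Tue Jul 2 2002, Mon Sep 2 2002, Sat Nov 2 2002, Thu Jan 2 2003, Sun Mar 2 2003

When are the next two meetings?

Fri May 2 2003, Wed Jul 2 2003

The day-of-month is always 2 (62, 61, 61, 59 days between events).
So this recurs on the 2nd of every 2 months.
May 2003: Fri May 2 2003.
July 2003: Wed Jul 2 2003.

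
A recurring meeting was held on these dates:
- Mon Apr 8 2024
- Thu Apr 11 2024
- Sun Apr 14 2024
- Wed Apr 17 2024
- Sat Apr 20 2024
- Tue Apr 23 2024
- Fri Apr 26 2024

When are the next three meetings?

Mon Apr 29 2024, Thu May 2 2024, Sun May 5 2024

Every event comes 3 days after the last (3, 3, 3, 3, 3, 3).
Fri Apr 26 2024 + 3 days = Mon Apr 29 2024.
Mon Apr 29 2024 + 3 days = Thu May 2 2024.
Thu May 2 2024 + 3 days = Sun May 5 2024.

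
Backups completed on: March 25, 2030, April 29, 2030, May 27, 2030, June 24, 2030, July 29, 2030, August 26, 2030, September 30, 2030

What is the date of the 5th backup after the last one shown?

These are Mondays with 35, 28, 28, 35, 28, 35-day gaps.
Each is the final Monday of its month — April 29, 2030 is past the 28th, so '4th Monday' doesn't fit.
Last Monday of October 2030: October 28, 2030.
November 2030 ends with Monday November 25, 2030.
December 2030 ends with Monday December 30, 2030.
Last Monday of January 2031: January 27, 2031.
February 2031 ends with Monday February 24, 2031.

February 24, 2031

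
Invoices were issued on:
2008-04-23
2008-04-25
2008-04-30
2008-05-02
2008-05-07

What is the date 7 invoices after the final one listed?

2008-05-30

Every event lands on a Wednesday or Friday (gaps cycle 2, 5, 2, 5).
So the schedule is: every Wednesday and Friday.
Next Friday: 2008-05-09.
The following Wednesday is 2008-05-14.
Next Friday: 2008-05-16.
The following Wednesday is 2008-05-21.
The following Friday is 2008-05-23.
Next Wednesday: 2008-05-28.
The following Friday is 2008-05-30.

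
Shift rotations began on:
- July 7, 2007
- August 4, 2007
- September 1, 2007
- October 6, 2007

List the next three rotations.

November 3, 2007; December 1, 2007; January 5, 2008

These are Saturdays at 28- or 35-day spacing (28, 28, 35).
The pattern: 1st Saturday of the month.
1st Saturday of November 2007: November 3, 2007.
December 2007 — 1st Saturday is December 1, 2007.
1st Saturday of January 2008: January 5, 2008.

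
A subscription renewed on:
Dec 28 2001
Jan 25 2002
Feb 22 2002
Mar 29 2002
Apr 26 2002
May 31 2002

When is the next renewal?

All Fridays; the gaps (28, 28, 35, 28, 35) vary with month length.
This is the last Friday of each month.
June 2002 ends with Friday Jun 28 2002.

Jun 28 2002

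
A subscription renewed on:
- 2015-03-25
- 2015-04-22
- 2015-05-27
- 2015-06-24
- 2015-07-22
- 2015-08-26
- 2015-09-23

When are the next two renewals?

2015-10-28, 2015-11-25

These are Wednesdays at 28- or 35-day spacing (28, 35, 28, 28, 35, 28).
The pattern: 4th Wednesday of the month.
4th Wednesday of October 2015: 2015-10-28.
4th Wednesday of November 2015: 2015-11-25.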